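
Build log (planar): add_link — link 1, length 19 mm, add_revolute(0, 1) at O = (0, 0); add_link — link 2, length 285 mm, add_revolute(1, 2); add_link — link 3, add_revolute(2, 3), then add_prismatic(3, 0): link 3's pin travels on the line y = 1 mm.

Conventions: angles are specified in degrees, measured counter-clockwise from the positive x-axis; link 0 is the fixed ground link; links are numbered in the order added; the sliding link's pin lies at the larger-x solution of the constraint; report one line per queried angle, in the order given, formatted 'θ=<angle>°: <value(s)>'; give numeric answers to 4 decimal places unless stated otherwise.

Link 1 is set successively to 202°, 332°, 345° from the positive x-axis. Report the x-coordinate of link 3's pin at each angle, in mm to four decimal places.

geometry: r = 19 mm, L = 285 mm, e = 1 mm
θ=202°: crank pin P = (r cos θ, r sin θ) = (-17.616493, -7.117525)
θ=202°: h = r sin θ − e = -7.117525 − 1 = -8.117525
θ=202°: x = r cos θ + √(L² − h²) = -17.616493 + 284.884373 = 267.267879
θ=332°: crank pin P = (r cos θ, r sin θ) = (16.776004, -8.919960)
θ=332°: h = r sin θ − e = -8.919960 − 1 = -9.919960
θ=332°: x = r cos θ + √(L² − h²) = 16.776004 + 284.827306 = 301.603311
θ=345°: crank pin P = (r cos θ, r sin θ) = (18.352591, -4.917562)
θ=345°: h = r sin θ − e = -4.917562 − 1 = -5.917562
θ=345°: x = r cos θ + √(L² − h²) = 18.352591 + 284.938559 = 303.291150

θ=202°: 267.2679
θ=332°: 301.6033
θ=345°: 303.2911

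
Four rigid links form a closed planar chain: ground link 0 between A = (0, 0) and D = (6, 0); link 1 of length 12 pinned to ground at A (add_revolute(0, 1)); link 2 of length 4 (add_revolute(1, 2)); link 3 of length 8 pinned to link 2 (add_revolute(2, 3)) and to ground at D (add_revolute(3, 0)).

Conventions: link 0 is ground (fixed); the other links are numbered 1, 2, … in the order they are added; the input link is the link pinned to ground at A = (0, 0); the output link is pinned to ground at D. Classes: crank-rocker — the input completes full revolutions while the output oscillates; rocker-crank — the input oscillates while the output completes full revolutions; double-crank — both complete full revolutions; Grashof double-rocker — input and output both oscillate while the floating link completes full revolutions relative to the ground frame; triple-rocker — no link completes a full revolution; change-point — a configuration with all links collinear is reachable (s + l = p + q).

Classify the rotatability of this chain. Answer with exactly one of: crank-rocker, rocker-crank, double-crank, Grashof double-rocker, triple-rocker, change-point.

lengths: ground=6, input=12, coupler=4, output=8
sorted: s=4 (shortest), l=12 (longest), p+q=14
s + l = 16 vs p + q = 14
s + l > p + q → non-Grashof → no link fully rotates → triple-rocker

triple-rocker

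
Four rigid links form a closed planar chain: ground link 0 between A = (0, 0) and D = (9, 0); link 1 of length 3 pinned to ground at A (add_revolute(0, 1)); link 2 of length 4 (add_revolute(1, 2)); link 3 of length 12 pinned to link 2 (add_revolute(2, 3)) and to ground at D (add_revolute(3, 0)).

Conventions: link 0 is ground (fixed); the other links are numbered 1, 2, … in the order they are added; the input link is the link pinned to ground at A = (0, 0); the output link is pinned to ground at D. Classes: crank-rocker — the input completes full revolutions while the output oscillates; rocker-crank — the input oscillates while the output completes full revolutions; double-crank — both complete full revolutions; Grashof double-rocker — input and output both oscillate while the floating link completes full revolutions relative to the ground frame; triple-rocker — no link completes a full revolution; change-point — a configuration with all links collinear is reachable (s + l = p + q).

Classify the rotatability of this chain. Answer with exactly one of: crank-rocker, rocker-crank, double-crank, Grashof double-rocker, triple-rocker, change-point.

lengths: ground=9, input=3, coupler=4, output=12
sorted: s=3 (shortest), l=12 (longest), p+q=13
s + l = 15 vs p + q = 13
s + l > p + q → non-Grashof → no link fully rotates → triple-rocker

triple-rocker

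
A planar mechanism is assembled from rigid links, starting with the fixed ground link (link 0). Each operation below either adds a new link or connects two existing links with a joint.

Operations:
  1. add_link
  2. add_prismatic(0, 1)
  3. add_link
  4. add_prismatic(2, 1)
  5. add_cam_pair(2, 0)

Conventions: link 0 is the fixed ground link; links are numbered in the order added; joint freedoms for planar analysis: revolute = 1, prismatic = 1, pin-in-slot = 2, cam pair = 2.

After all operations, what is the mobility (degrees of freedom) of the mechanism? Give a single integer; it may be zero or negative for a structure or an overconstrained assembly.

ground; <1,0,0>
#1 <2,0,0>
P:0↔1 J1 <2,1,0>
#2 <3,1,0>
P:2↔1 J1 <3,2,0>
C:2↔0 J2 <3,2,1>
3×2 − 2×2 − 1×1 = 1

M = 1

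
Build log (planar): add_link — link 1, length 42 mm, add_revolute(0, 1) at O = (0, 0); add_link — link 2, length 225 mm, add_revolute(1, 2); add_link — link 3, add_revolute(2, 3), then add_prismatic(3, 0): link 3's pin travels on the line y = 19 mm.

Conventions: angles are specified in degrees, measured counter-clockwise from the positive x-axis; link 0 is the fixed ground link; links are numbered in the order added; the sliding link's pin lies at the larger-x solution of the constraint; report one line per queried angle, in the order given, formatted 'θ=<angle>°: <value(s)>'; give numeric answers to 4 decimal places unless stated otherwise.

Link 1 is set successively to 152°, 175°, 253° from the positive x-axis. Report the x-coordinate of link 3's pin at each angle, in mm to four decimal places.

geometry: r = 42 mm, L = 225 mm, e = 19 mm
θ=152°: crank pin P = (r cos θ, r sin θ) = (-37.083799, 19.717806)
θ=152°: h = r sin θ − e = 19.717806 − 19 = 0.717806
θ=152°: x = r cos θ + √(L² − h²) = -37.083799 + 224.998855 = 187.915056
θ=175°: crank pin P = (r cos θ, r sin θ) = (-41.840177, 3.660541)
θ=175°: h = r sin θ − e = 3.660541 − 19 = -15.339459
θ=175°: x = r cos θ + √(L² − h²) = -41.840177 + 224.476504 = 182.636327
θ=253°: crank pin P = (r cos θ, r sin θ) = (-12.279612, -40.164800)
θ=253°: h = r sin θ − e = -40.164800 − 19 = -59.164800
θ=253°: x = r cos θ + √(L² − h²) = -12.279612 + 217.081843 = 204.802231

θ=152°: 187.9151
θ=175°: 182.6363
θ=253°: 204.8022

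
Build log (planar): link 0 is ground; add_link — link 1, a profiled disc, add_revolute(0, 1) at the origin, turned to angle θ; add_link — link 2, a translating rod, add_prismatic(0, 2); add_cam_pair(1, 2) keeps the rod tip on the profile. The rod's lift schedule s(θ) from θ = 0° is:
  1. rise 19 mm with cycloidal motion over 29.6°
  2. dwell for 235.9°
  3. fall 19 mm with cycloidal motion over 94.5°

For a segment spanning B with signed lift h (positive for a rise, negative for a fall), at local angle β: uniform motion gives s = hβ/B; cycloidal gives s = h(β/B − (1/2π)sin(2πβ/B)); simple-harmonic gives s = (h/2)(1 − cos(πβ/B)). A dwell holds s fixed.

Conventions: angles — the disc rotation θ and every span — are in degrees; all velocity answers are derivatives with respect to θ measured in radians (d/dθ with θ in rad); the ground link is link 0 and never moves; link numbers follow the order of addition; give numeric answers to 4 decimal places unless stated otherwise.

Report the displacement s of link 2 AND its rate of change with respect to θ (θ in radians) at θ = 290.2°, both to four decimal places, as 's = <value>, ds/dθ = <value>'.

seg 1 [0°–29.6°] cycloidal, h=19: full span → s += 19 → s = 19.0000
seg 2 [29.6°–265.5°] dwell: s stays 19.0000
seg 3 [265.5°–360°] cycloidal, h=-19: θ=290.2° here. β=24.7, B=94.5. -19·(0.2614 − sin(2π·0.2614)/(2π)) = -1.9499 → s = 17.0501
velocity in seg [265.5°–360°] (cycloidal), θ in radians: β = 24.7° = 0.4311 rad, B = 94.5° = 1.6493 rad; ds/dθ = (h/B)(1 − cos(2πβ/B)) = ((-19)/1.6493)(1 − cos(2π·0.2614)) = -12.342467 mm/rad

s = 17.0501, ds/dθ = -12.3425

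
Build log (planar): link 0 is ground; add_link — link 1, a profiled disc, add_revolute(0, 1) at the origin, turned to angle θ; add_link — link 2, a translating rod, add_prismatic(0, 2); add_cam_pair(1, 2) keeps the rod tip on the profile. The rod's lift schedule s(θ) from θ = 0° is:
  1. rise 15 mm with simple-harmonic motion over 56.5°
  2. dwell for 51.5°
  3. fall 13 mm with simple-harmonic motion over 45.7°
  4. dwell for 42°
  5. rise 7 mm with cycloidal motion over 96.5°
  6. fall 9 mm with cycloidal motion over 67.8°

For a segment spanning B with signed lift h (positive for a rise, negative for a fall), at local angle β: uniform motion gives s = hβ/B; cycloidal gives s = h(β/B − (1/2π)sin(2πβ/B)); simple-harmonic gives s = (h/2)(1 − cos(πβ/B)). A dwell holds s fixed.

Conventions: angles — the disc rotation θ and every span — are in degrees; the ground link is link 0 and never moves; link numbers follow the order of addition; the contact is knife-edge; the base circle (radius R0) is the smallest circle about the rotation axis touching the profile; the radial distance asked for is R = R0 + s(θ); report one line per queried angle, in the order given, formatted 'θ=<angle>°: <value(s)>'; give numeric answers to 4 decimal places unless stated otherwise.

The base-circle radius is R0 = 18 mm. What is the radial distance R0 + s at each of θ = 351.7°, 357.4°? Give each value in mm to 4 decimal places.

seg 1 [0°–56.5°] simple-harmonic, h=15: full span → s += 15 → s = 15.0000
seg 2 [56.5°–108°] dwell: s stays 15.0000
seg 3 [108°–153.7°] simple-harmonic, h=-13: full span → s += -13 → s = 2.0000
seg 4 [153.7°–195.7°] dwell: s stays 2.0000
seg 5 [195.7°–292.2°] cycloidal, h=7: full span → s += 7 → s = 9.0000
seg 6 [292.2°–360°] cycloidal, h=-9: θ=351.7° here. β=59.5, B=67.8. -9·(0.8776 − sin(2π·0.8776)/(2π)) = -8.8945 → s = 0.1055
seg 6 [292.2°–360°] cycloidal, h=-9: θ=357.4° here. β=65.2, B=67.8. -9·(0.9617 − sin(2π·0.9617)/(2π)) = -8.9967 → s = 0.0033
θ=351.7°: R = R0 + s = 18 + 0.1055 = 18.1055
θ=357.4°: R = R0 + s = 18 + 0.0033 = 18.0033

θ=351.7°: 18.1055
θ=357.4°: 18.0033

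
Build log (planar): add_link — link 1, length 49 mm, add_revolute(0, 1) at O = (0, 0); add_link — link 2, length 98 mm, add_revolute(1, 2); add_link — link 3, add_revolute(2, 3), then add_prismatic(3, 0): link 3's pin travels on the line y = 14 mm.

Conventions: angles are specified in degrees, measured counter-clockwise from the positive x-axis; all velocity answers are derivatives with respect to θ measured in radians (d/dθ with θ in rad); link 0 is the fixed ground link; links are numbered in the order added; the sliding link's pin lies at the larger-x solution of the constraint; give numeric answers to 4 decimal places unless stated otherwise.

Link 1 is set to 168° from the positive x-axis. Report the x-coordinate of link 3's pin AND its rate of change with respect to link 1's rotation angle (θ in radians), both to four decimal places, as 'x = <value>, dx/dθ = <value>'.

geometry: r = 49 mm, L = 98 mm, e = 14 mm
crank pin P = (r cos θ, r sin θ) = (-47.929232, 10.187673)
h = r sin θ − e = 10.187673 − 14 = -3.812327
x = r cos θ + √(L² − h²) = -47.929232 + 97.925820 = 49.996587
dx/dθ = −r sin θ − h·r cos θ/√(L² − h²) (θ in radians; h = -3.812327) = -12.053595

x = 49.9966, dx/dθ = -12.0536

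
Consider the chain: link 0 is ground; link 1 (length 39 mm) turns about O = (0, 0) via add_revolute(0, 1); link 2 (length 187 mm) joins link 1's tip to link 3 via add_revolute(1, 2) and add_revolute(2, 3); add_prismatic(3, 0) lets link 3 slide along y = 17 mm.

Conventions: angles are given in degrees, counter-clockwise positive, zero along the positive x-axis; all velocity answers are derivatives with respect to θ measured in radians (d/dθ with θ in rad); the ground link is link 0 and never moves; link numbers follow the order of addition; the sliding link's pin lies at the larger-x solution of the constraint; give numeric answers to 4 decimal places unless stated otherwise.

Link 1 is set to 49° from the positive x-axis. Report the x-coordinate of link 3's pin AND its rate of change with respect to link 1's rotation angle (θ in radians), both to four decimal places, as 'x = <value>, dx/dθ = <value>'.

geometry: r = 39 mm, L = 187 mm, e = 17 mm
crank pin P = (r cos θ, r sin θ) = (25.586302, 29.433674)
h = r sin θ − e = 29.433674 − 17 = 12.433674
x = r cos θ + √(L² − h²) = 25.586302 + 186.586183 = 212.172485
dx/dθ = −r sin θ − h·r cos θ/√(L² − h²) (θ in radians; h = 12.433674) = -31.138686

x = 212.1725, dx/dθ = -31.1387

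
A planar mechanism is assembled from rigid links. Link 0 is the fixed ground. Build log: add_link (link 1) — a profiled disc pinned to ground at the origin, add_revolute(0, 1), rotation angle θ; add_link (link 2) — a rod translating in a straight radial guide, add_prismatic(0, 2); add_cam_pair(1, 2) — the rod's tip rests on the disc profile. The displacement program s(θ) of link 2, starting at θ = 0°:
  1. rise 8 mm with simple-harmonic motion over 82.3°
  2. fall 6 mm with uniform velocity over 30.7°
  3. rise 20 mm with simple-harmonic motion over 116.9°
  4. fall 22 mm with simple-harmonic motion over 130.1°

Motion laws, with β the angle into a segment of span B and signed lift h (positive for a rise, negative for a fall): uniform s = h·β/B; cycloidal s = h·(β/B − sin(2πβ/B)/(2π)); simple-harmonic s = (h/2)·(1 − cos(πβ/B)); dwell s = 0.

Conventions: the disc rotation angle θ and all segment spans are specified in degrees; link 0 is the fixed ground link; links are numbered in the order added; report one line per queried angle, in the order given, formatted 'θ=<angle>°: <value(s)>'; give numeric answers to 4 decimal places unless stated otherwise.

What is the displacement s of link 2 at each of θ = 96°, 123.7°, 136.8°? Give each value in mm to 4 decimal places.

seg 1 [0°–82.3°] simple-harmonic, h=8: full span → s += 8 → s = 8.0000
seg 2 [82.3°–113°] uniform, h=-6: θ=96° here. β=13.7, B=30.7. -6·13.7/30.7 = -2.6775 → s = 5.3225
seg 2 [82.3°–113°] uniform, h=-6: full span → s += -6 → s = 2.0000
seg 3 [113°–229.9°] simple-harmonic, h=20: θ=123.7° here. β=10.7, B=116.9. 20/2·(1 − cos(π·0.0915)) = 0.4106 → s = 2.4106
seg 3 [113°–229.9°] simple-harmonic, h=20: θ=136.8° here. β=23.8, B=116.9. 20/2·(1 − cos(π·0.2036)) = 1.9767 → s = 3.9767

θ=96°: 5.3225
θ=123.7°: 2.4106
θ=136.8°: 3.9767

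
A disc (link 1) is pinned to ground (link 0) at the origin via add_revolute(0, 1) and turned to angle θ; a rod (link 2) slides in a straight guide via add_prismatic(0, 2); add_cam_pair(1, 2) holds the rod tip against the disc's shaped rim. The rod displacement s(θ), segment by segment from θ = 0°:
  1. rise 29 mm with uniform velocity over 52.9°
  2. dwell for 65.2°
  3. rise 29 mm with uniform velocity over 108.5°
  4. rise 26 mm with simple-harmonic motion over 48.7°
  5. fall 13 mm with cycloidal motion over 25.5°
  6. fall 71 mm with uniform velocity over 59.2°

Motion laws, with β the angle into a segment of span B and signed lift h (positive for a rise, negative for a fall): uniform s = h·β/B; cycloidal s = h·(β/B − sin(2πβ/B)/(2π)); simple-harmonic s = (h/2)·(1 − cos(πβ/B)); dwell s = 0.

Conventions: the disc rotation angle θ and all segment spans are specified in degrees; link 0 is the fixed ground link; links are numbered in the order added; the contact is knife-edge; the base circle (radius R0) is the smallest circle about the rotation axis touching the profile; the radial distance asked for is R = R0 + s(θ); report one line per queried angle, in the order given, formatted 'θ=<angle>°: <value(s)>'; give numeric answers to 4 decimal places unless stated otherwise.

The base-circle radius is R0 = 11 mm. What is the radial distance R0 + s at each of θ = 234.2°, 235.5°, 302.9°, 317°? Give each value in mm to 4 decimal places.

segment 1 (0° to 52.9°, uniform, h = 29) is passed completely: s = 0.0000 + (29) = 29.0000
segment 2 (52.9° to 118.1°, dwell): s unchanged at 29.0000
segment 3 (118.1° to 226.6°, uniform, h = 29) is passed completely: s = 29.0000 + (29) = 58.0000
θ = 234.2° falls in segment 4 (226.6° to 275.3°, simple-harmonic, h = 26): β = 234.2 − 226.6 = 7.6°, B = 48.7°; Δs = 26/2·(1 − cos(π·0.1561)) = 1.5313; s = 58.0000 + 1.5313 = 59.5313
θ = 235.5° falls in segment 4 (226.6° to 275.3°, simple-harmonic, h = 26): β = 235.5 − 226.6 = 8.9°, B = 48.7°; Δs = 26/2·(1 − cos(π·0.1828)) = 2.0844; s = 58.0000 + 2.0844 = 60.0844
segment 4 (226.6° to 275.3°, simple-harmonic, h = 26) is passed completely: s = 58.0000 + (26) = 84.0000
segment 5 (275.3° to 300.8°, cycloidal, h = -13) is passed completely: s = 84.0000 + (-13) = 71.0000
θ = 302.9° falls in segment 6 (300.8° to 360°, uniform, h = -71): β = 302.9 − 300.8 = 2.1°, B = 59.2°; Δs = -71·2.1/59.2 = -2.5186; s = 71.0000 − 2.5186 = 68.4814
θ = 317° falls in segment 6 (300.8° to 360°, uniform, h = -71): β = 317 − 300.8 = 16.2°, B = 59.2°; Δs = -71·16.2/59.2 = -19.4291; s = 71.0000 − 19.4291 = 51.5709
θ=234.2°: R = R0 + s = 11 + 59.5313 = 70.5313
θ=235.5°: R = R0 + s = 11 + 60.0844 = 71.0844
θ=302.9°: R = R0 + s = 11 + 68.4814 = 79.4814
θ=317°: R = R0 + s = 11 + 51.5709 = 62.5709

θ=234.2°: 70.5313
θ=235.5°: 71.0844
θ=302.9°: 79.4814
θ=317°: 62.5709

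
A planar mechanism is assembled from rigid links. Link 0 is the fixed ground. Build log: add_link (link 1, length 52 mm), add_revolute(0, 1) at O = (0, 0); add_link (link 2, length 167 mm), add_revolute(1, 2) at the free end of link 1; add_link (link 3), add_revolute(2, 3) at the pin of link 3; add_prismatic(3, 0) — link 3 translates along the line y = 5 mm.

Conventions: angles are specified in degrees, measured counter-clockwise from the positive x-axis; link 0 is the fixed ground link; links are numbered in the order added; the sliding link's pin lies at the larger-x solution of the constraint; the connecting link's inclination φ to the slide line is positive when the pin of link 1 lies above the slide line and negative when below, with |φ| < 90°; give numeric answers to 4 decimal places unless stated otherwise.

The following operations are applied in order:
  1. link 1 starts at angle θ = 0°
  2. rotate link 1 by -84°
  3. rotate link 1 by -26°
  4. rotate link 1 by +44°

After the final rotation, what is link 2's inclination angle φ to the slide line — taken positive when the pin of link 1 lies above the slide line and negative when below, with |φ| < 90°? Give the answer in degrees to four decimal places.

geometry: r = 52 mm, L = 167 mm, e = 5 mm; θ starts at 0°
rotate link 1 by -84°: θ ← 0° -84° = -84°
rotate link 1 by -26°: θ ← -84° -26° = -110°
rotate link 1 by +44°: θ ← -110° +44° = -66°
h = r sin θ − e = -47.504364 − 5 = -52.504364
sin φ = h / L = -52.504364 / 167 = -0.31439739
φ = arcsin(-0.31439739) = -18.324438°

-18.3244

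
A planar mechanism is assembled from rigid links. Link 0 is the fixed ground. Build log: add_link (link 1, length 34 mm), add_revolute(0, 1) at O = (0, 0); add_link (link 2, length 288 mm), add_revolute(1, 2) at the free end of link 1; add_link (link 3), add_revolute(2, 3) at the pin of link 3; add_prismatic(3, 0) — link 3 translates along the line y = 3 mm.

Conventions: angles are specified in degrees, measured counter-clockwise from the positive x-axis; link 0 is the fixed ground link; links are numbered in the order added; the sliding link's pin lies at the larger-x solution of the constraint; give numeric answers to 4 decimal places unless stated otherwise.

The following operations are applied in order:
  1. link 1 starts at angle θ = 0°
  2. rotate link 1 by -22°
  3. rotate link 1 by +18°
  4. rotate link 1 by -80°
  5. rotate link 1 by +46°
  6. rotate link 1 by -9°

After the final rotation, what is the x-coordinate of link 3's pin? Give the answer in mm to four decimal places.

geometry: r = 34 mm, L = 288 mm, e = 3 mm; θ starts at 0°
rotate link 1 by -22°: θ ← 0° -22° = -22°
rotate link 1 by +18°: θ ← -22° +18° = -4°
rotate link 1 by -80°: θ ← -4° -80° = -84°
rotate link 1 by +46°: θ ← -84° +46° = -38°
rotate link 1 by -9°: θ ← -38° -9° = -47°
crank pin P = (r cos θ, r sin θ) = (23.187944, -24.866026)
h = r sin θ − e = -24.866026 − 3 = -27.866026
x = r cos θ + √(L² − h²) = 23.187944 + 286.648713 = 309.836657

309.8367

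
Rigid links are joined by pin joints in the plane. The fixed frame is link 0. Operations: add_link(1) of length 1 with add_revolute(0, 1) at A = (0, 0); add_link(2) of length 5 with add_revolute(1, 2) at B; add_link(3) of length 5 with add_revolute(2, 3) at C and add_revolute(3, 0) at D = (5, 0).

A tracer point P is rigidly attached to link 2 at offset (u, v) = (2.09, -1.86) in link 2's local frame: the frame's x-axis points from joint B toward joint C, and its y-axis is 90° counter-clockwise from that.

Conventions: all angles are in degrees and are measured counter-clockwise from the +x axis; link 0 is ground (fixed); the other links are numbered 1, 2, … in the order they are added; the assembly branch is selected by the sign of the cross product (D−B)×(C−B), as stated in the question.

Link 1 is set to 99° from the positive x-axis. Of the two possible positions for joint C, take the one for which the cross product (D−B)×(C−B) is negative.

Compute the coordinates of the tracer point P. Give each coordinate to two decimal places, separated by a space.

A=(0,0), D=(5.00,0)
B = A + 1.00·(cos99°, sin99°) = (-0.1564, 0.9877)
|BD| = 5.2502
circle(B,5.00) ∩ circle(D,5.00): a=2.6251, h=4.2555
  candidates: C₊=(3.2223,4.6733) cross=22.342; C₋=(1.6212,-3.6856) cross=-22.342
  branch - wants cross < 0 → take C=(1.6212,-3.6856) (cross=-22.342)
ex = (C−B)/|BC| = (0.3555,-0.9347); ey = (0.9347,0.3555)
P = B + 2.09·ex + -1.86·ey = (-1.1518,-1.6270)

-1.15 -1.63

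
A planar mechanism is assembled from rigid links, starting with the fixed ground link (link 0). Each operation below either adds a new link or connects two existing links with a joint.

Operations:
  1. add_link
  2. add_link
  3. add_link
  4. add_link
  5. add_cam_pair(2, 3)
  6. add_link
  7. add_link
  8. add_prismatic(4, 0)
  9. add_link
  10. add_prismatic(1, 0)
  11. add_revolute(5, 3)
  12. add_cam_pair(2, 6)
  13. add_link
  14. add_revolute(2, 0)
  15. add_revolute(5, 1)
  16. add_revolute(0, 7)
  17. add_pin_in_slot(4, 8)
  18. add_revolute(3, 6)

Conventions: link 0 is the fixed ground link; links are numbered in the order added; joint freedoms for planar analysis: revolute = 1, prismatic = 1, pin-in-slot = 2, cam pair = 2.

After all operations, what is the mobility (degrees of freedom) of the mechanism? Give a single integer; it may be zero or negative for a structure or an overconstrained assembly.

ground; <1,0,0>
#1 <2,0,0>
#2 <3,0,0>
#3 <4,0,0>
#4 <5,0,0>
C:2↔3 J2 <5,0,1>
#5 <6,0,1>
#6 <7,0,1>
P:4↔0 J1 <7,1,1>
#7 <8,1,1>
P:1↔0 J1 <8,2,1>
R:5↔3 J1 <8,3,1>
C:2↔6 J2 <8,3,2>
#8 <9,3,2>
R:2↔0 J1 <9,4,2>
R:5↔1 J1 <9,5,2>
R:0↔7 J1 <9,6,2>
PS:4↔8 J2 <9,6,3>
R:3↔6 J1 <9,7,3>
3×8 − 2×7 − 1×3 = 7

M = 7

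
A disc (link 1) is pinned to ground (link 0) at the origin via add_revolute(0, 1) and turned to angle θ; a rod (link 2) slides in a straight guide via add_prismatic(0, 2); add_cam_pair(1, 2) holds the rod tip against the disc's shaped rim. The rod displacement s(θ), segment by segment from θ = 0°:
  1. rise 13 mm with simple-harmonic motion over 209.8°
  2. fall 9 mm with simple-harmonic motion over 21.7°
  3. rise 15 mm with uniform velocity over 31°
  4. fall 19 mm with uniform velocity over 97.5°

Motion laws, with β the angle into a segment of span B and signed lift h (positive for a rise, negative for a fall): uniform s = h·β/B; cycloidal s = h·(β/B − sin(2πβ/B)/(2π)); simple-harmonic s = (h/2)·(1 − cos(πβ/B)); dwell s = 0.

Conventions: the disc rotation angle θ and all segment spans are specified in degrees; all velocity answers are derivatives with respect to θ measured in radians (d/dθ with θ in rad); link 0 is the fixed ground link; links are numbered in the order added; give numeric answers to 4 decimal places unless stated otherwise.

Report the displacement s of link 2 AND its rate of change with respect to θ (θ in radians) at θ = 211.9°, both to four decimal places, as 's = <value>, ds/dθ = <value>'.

segment 1 (0° to 209.8°, simple-harmonic, h = 13) is passed completely: s = 0.0000 + (13) = 13.0000
θ = 211.9° falls in segment 2 (209.8° to 231.5°, simple-harmonic, h = -9): β = 211.9 − 209.8 = 2.1°, B = 21.7°; Δs = -9/2·(1 − cos(π·0.0968)) = -0.2064; s = 13.0000 − 0.2064 = 12.7936
velocity in seg [209.8°–231.5°] (simple-harmonic), θ in radians: β = 2.1° = 0.0367 rad, B = 21.7° = 0.3787 rad; ds/dθ = (πh/(2B)) sin(πβ/B) = (π·(-9)/(2·0.3787)) sin(π·0.0968) = -11.174384 mm/rad

s = 12.7936, ds/dθ = -11.1744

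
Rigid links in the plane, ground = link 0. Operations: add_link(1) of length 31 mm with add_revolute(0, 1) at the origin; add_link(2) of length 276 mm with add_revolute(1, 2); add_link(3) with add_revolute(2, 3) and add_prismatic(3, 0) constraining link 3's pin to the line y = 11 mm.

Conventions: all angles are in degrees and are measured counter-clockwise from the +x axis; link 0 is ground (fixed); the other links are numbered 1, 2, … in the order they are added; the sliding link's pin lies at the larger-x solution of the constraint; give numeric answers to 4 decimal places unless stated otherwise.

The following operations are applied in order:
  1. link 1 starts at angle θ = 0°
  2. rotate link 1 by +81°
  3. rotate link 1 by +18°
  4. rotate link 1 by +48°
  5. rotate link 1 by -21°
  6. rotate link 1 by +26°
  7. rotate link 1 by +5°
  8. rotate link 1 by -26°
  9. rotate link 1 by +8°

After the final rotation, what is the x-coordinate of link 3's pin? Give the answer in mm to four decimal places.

geometry: r = 31 mm, L = 276 mm, e = 11 mm; θ starts at 0°
rotate link 1 by +81°: θ ← 0° +81° = 81°
rotate link 1 by +18°: θ ← 81° +18° = 99°
rotate link 1 by +48°: θ ← 99° +48° = 147°
rotate link 1 by -21°: θ ← 147° -21° = 126°
rotate link 1 by +26°: θ ← 126° +26° = 152°
rotate link 1 by +5°: θ ← 152° +5° = 157°
rotate link 1 by -26°: θ ← 157° -26° = 131°
rotate link 1 by +8°: θ ← 131° +8° = 139°
crank pin P = (r cos θ, r sin θ) = (-23.395997, 20.337830)
h = r sin θ − e = 20.337830 − 11 = 9.337830
x = r cos θ + √(L² − h²) = -23.395997 + 275.841993 = 252.445996

252.4460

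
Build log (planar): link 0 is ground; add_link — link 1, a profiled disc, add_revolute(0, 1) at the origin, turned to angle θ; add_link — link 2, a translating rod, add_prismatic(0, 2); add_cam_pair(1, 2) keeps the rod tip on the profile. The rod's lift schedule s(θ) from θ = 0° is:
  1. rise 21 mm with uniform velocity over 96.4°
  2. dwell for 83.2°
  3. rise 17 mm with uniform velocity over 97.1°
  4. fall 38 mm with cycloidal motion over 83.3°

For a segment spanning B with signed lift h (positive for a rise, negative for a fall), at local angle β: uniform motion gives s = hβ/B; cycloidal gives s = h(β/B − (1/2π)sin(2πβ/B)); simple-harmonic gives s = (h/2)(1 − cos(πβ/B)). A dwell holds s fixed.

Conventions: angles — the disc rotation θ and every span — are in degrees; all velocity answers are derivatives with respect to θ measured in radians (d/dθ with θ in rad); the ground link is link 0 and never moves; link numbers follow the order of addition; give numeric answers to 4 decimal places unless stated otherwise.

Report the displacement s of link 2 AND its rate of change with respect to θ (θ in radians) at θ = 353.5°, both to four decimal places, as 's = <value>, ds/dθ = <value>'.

seg 1 [0°–96.4°] uniform, h=21: full span → s += 21 → s = 21.0000
seg 2 [96.4°–179.6°] dwell: s stays 21.0000
seg 3 [179.6°–276.7°] uniform, h=17: full span → s += 17 → s = 38.0000
seg 4 [276.7°–360°] cycloidal, h=-38: θ=353.5° here. β=76.8, B=83.3. -38·(0.9220 − sin(2π·0.9220)/(2π)) = -37.8826 → s = 0.1174
velocity in seg [276.7°–360°] (cycloidal), θ in radians: β = 76.8° = 1.3404 rad, B = 83.3° = 1.4539 rad; ds/dθ = (h/B)(1 − cos(2πβ/B)) = ((-38)/1.4539)(1 − cos(2π·0.9220)) = -3.079006 mm/rad

s = 0.1174, ds/dθ = -3.0790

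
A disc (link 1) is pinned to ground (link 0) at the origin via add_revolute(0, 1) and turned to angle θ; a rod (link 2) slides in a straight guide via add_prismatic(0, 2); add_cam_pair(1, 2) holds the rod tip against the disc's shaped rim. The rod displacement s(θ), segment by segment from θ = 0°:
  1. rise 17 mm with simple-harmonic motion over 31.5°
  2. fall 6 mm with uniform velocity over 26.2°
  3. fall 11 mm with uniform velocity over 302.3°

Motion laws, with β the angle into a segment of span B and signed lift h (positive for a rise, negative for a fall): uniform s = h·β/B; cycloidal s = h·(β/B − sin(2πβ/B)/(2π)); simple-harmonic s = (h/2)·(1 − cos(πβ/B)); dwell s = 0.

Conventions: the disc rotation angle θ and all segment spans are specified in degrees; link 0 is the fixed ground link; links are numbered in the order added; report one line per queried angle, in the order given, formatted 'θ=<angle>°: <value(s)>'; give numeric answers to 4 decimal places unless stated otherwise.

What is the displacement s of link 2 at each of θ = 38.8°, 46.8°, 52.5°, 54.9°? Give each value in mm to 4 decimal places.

segment 1 (0° to 31.5°, simple-harmonic, h = 17) is passed completely: s = 0.0000 + (17) = 17.0000
θ = 38.8° falls in segment 2 (31.5° to 57.7°, uniform, h = -6): β = 38.8 − 31.5 = 7.3°, B = 26.2°; Δs = -6·7.3/26.2 = -1.6718; s = 17.0000 − 1.6718 = 15.3282
θ = 46.8° falls in segment 2 (31.5° to 57.7°, uniform, h = -6): β = 46.8 − 31.5 = 15.3°, B = 26.2°; Δs = -6·15.3/26.2 = -3.5038; s = 17.0000 − 3.5038 = 13.4962
θ = 52.5° falls in segment 2 (31.5° to 57.7°, uniform, h = -6): β = 52.5 − 31.5 = 21°, B = 26.2°; Δs = -6·21/26.2 = -4.8092; s = 17.0000 − 4.8092 = 12.1908
θ = 54.9° falls in segment 2 (31.5° to 57.7°, uniform, h = -6): β = 54.9 − 31.5 = 23.4°, B = 26.2°; Δs = -6·23.4/26.2 = -5.3588; s = 17.0000 − 5.3588 = 11.6412

θ=38.8°: 15.3282
θ=46.8°: 13.4962
θ=52.5°: 12.1908
θ=54.9°: 11.6412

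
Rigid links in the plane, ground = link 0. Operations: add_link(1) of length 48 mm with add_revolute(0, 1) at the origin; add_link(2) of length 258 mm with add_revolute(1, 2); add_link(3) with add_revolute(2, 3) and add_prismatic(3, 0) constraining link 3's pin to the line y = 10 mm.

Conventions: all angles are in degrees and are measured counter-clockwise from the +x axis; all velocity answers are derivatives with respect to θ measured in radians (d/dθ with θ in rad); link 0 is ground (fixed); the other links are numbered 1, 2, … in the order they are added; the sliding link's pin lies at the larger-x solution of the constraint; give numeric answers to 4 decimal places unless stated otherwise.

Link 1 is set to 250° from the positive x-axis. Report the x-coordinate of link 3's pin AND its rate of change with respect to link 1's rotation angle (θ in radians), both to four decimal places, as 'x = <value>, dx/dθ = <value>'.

geometry: r = 48 mm, L = 258 mm, e = 10 mm
crank pin P = (r cos θ, r sin θ) = (-16.416967, -45.105246)
h = r sin θ − e = -45.105246 − 10 = -55.105246
x = r cos θ + √(L² − h²) = -16.416967 + 252.046448 = 235.629481
dx/dθ = −r sin θ − h·r cos θ/√(L² − h²) (θ in radians; h = -55.105246) = 41.515983

x = 235.6295, dx/dθ = 41.5160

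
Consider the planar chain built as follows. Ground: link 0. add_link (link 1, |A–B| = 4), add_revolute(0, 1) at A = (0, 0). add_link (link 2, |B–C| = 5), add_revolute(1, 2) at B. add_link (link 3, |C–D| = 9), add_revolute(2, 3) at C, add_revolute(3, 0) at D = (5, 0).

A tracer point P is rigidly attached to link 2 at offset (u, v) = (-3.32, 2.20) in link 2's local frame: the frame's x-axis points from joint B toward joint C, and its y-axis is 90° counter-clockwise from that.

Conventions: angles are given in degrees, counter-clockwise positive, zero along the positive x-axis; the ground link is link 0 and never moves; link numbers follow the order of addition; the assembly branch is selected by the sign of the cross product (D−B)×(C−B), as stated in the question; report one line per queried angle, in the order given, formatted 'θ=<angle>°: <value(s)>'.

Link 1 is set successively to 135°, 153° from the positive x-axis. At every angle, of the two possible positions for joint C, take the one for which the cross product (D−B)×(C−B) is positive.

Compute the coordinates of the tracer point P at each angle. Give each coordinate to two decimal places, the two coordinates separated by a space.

A=(0,0), D=(5.00,0)
θ=135°: B = A + 4.00·(cos135°, sin135°) = (-2.8284, 2.8284)
θ=135°: |BD| = 8.3237
θ=135°: circle(B,5.00) ∩ circle(D,9.00): a=0.7980, h=4.9359
θ=135°:   candidates: C₊=(-0.4007,7.1995) cross=41.085; C₋=(-3.7552,-2.0849) cross=-41.085
θ=135°:   branch + wants cross > 0 → take C=(-0.4007,7.1995) (cross=41.085)
θ=135°: ex = (C−B)/|BC| = (0.4855,0.8742); ey = (-0.8742,0.4855)
θ=135°: P = B + -3.32·ex + 2.20·ey = (-6.3637,0.9943)
θ=153°: B = A + 4.00·(cos153°, sin153°) = (-3.5640, 1.8160)
θ=153°: |BD| = 8.7544
θ=153°: circle(B,5.00) ∩ circle(D,9.00): a=1.1788, h=4.8590
θ=153°:   candidates: C₊=(-1.4029,6.3248) cross=42.538; C₋=(-3.4187,-3.1819) cross=-42.538
θ=153°:   branch + wants cross > 0 → take C=(-1.4029,6.3248) (cross=42.538)
θ=153°: ex = (C−B)/|BC| = (0.4322,0.9018); ey = (-0.9018,0.4322)
θ=153°: P = B + -3.32·ex + 2.20·ey = (-6.9829,-0.2270)

θ=135°: -6.36 0.99
θ=153°: -6.98 -0.23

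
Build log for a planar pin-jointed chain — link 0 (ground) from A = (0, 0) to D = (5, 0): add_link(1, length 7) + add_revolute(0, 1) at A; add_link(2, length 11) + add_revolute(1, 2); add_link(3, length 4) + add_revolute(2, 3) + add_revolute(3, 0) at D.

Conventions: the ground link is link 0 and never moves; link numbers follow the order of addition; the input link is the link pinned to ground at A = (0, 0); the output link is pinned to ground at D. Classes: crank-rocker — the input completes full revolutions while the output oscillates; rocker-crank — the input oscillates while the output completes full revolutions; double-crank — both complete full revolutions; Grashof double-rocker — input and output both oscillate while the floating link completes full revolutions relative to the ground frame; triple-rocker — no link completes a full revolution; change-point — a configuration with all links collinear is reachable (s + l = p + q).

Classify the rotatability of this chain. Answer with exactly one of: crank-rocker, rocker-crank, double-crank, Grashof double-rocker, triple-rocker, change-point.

lengths: ground=5, input=7, coupler=11, output=4
sorted: s=4 (shortest), l=11 (longest), p+q=12
s + l = 15 vs p + q = 12
s + l > p + q → non-Grashof → no link fully rotates → triple-rocker

triple-rocker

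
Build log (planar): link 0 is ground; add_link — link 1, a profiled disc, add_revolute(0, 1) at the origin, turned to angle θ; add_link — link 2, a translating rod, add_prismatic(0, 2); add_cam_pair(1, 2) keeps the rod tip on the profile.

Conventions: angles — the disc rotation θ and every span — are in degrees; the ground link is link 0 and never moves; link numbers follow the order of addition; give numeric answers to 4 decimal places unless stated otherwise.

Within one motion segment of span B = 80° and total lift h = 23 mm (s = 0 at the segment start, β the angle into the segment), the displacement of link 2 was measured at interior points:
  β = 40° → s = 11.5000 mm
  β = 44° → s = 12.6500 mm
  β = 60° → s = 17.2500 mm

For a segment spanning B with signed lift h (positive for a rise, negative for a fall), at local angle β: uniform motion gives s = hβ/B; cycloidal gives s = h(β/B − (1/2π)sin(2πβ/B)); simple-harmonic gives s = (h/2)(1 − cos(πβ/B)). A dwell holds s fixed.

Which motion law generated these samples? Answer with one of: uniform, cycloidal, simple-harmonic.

candidates at β/B = r: uniform s = h·r (linear in β); cycloidal s = h·(r − sin(2πr)/(2π)); simple-harmonic s = (h/2)(1 − cos(πr))
β=40°: printed 11.5000 | uniform 11.5000, cycloidal 11.5000, simple-harmonic 11.5000
β=44°: printed 12.6500 | uniform 12.6500, cycloidal 13.7812, simple-harmonic 13.2990
β=60°: printed 17.2500 | uniform 17.2500, cycloidal 20.9106, simple-harmonic 19.6317
only one law matches every sample → uniform

uniform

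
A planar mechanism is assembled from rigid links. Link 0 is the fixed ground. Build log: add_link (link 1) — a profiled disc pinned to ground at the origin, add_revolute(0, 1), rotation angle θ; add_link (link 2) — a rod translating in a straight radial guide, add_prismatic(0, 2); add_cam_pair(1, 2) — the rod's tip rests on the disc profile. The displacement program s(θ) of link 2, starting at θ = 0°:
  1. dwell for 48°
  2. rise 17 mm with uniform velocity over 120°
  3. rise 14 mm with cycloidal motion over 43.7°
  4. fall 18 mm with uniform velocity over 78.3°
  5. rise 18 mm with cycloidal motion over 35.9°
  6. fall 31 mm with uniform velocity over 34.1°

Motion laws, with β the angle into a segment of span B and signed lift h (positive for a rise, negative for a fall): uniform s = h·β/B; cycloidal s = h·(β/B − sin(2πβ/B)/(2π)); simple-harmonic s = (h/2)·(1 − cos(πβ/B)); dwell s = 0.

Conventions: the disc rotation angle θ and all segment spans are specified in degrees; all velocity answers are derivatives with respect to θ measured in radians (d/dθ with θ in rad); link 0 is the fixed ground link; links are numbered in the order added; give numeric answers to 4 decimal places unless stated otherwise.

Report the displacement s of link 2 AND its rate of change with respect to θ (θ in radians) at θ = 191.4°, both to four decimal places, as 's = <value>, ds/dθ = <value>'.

seg 1 [0°–48°] dwell: s stays 0.0000
seg 2 [48°–168°] uniform, h=17: full span → s += 17 → s = 17.0000
seg 3 [168°–211.7°] cycloidal, h=14: θ=191.4° here. β=23.4, B=43.7. 14·(0.5355 − sin(2π·0.5355)/(2π)) = 7.9890 → s = 24.9890
velocity in seg [168°–211.7°] (cycloidal), θ in radians: β = 23.4° = 0.4084 rad, B = 43.7° = 0.7627 rad; ds/dθ = (h/B)(1 − cos(2πβ/B)) = (14/0.7627)(1 − cos(2π·0.5355)) = 36.257312 mm/rad

s = 24.9890, ds/dθ = 36.2573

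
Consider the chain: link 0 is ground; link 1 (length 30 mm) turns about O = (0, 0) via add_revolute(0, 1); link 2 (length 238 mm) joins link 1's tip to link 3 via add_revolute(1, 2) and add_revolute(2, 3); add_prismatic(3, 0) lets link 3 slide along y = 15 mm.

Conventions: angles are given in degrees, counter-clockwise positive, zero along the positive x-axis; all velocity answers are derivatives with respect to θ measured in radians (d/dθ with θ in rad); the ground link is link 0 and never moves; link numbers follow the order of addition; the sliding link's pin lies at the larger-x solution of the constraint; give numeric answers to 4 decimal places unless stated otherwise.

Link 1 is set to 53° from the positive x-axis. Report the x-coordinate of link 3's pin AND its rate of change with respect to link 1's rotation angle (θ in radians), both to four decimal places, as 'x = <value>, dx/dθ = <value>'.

geometry: r = 30 mm, L = 238 mm, e = 15 mm
crank pin P = (r cos θ, r sin θ) = (18.054451, 23.959065)
h = r sin θ − e = 23.959065 − 15 = 8.959065
x = r cos θ + √(L² − h²) = 18.054451 + 237.831317 = 255.885767
dx/dθ = −r sin θ − h·r cos θ/√(L² − h²) (θ in radians; h = 8.959065) = -24.639173

x = 255.8858, dx/dθ = -24.6392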